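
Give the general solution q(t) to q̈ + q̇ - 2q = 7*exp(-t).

Characteristic equation r² + r - 2 = 0 factors as (r - 1)(r + 2) = 0, so r = 1, -2.
Hence q_h = C1*exp(t) + C2*exp(-2*t).
Try q_p = A*exp(-t). Substituting into the equation and dividing by exp(-t) gives A = -7/2, so q_p = -7*exp(-t)/2.

q = -7*exp(-t)/2 + C1*exp(t) + C2*exp(-2*t)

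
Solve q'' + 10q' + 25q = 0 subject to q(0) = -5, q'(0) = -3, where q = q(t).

Characteristic equation r² + 10r + 25 = 0 has discriminant (10)² - 4·(25) = 0, so r = -5 is a repeated root.
Hence q_h = (C1 + C2*t)*exp(-5*t).
Apply the initial conditions: q(0) = C1 = -5 and q'(0) = C2 - 5*C1 = -3. Solving gives C1 = -5, C2 = -28.

q = -5*exp(-5*t) - 28*t*exp(-5*t)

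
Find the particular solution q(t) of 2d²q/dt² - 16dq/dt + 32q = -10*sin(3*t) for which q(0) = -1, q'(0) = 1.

q = -101*exp(4*t)/125 - 24*cos(3*t)/125 - 7*sin(3*t)/125 + 22*t*exp(4*t)/5

Divide through by 2: q'' - 8q' + 16q = -5*sin(3*t).
Characteristic equation r² - 8r + 16 = 0 has discriminant (-8)² - 4·(16) = 0, so r = 4 is a repeated root.
Hence q_h = (C1 + C2*t)*exp(4*t).
Try q_p = A*cos(3*t) + B*sin(3*t). Substituting and equating the coefficients of cos(3t) and sin(3t) gives A = -24/125, B = -7/125, so q_p = -24*cos(3*t)/125 - 7*sin(3*t)/125.
General solution: q = -24*cos(3*t)/125 - 7*sin(3*t)/125 + C1*exp(4*t) + C2*t*exp(4*t).
Apply the initial conditions: q(0) = -24/125 + C1 = -1 and q'(0) = -21/125 + C2 + 4*C1 = 1. Solving gives C1 = -101/125, C2 = 22/5.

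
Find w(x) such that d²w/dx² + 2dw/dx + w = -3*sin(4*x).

Characteristic equation r² + 2r + 1 = 0 has discriminant (2)² - 4·(1) = 0, so r = -1 is a repeated root.
Hence w_h = (C1 + C2*x)*exp(-x).
Try w_p = A*cos(4*x) + B*sin(4*x). Substituting and equating the coefficients of cos(4x) and sin(4x) gives A = 24/289, B = 45/289, so w_p = 24*cos(4*x)/289 + 45*sin(4*x)/289.

w = 24*cos(4*x)/289 + 45*sin(4*x)/289 + C1*exp(-x) + C2*x*exp(-x)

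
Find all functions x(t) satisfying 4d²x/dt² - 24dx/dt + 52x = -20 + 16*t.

x = -41/169 + 4*t/13 + C1*cos(2*t)*exp(3*t) + C2*exp(3*t)*sin(2*t)

Divide through by 4: x'' - 6x' + 13x = -5 + 4*t.
Characteristic equation r² - 6r + 13 = 0 has discriminant (-6)² - 4·(13) = -16 < 0, so r = 3 ± 2i.
Hence x_h = C1*cos(2*t)*exp(3*t) + C2*exp(3*t)*sin(2*t).
For the particular solution try x_p = A0 + A1*t. Substituting and matching coefficients of each power of t gives A0 = -41/169, A1 = 4/13, so x_p = -41/169 + 4*t/13.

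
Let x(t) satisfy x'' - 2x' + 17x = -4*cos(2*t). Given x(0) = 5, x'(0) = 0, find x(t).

x = -52*cos(2*t)/185 + 16*sin(2*t)/185 - 1009*exp(t)*sin(4*t)/740 + 977*cos(4*t)*exp(t)/185

Characteristic equation r² - 2r + 17 = 0 has discriminant (-2)² - 4·(17) = -64 < 0, so r = 1 ± 4i.
Hence x_h = C1*cos(4*t)*exp(t) + C2*exp(t)*sin(4*t).
Try x_p = A*cos(2*t) + B*sin(2*t). Substituting and equating the coefficients of cos(2t) and sin(2t) gives A = -52/185, B = 16/185, so x_p = -52*cos(2*t)/185 + 16*sin(2*t)/185.
General solution: x = -52*cos(2*t)/185 + 16*sin(2*t)/185 + C1*cos(4*t)*exp(t) + C2*exp(t)*sin(4*t).
Apply the initial conditions: x(0) = -52/185 + C1 = 5 and x'(0) = 32/185 + C1 + 4*C2 = 0. Solving gives C1 = 977/185, C2 = -1009/740.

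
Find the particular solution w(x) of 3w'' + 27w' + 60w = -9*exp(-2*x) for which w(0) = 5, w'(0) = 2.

w = -23*exp(-5*x) - exp(-2*x)/2 + 57*exp(-4*x)/2

Divide through by 3: w'' + 9w' + 20w = -3*exp(-2*x).
Characteristic equation r² + 9r + 20 = 0 factors as (r + 5)(r + 4) = 0, so r = -5, -4.
Hence w_h = C1*exp(-5*x) + C2*exp(-4*x).
Try w_p = A*exp(-2*x). Substituting into the equation and dividing by exp(-2*x) gives A = -1/2, so w_p = -exp(-2*x)/2.
General solution: w = -exp(-2*x)/2 + C1*exp(-5*x) + C2*exp(-4*x).
Apply the initial conditions: w(0) = -1/2 + C1 + C2 = 5 and w'(0) = 1 - 5*C1 - 4*C2 = 2. Solving gives C1 = -23, C2 = 57/2.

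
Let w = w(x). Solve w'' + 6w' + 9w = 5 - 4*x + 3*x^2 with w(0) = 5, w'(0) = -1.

Characteristic equation r² + 6r + 9 = 0 has discriminant (6)² - 4·(9) = 0, so r = -3 is a repeated root.
Hence w_h = (C1 + C2*x)*exp(-3*x).
For the particular solution try w_p = A0 + A1*x + A2*x^2. Substituting and matching coefficients of each power of x gives A0 = 29/27, A1 = -8/9, A2 = 1/3, so w_p = 29/27 - 8*x/9 + x^2/3.
General solution: w = 29/27 - 8*x/9 + x^2/3 + C1*exp(-3*x) + C2*x*exp(-3*x).
Apply the initial conditions: w(0) = 29/27 + C1 = 5 and w'(0) = -8/9 + C2 - 3*C1 = -1. Solving gives C1 = 106/27, C2 = 35/3.

w = 29/27 - 8*x/9 + x**2/3 + 106*exp(-3*x)/27 + 35*x*exp(-3*x)/3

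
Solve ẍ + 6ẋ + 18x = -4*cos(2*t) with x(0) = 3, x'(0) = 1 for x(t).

x = -14*cos(2*t)/85 - 12*sin(2*t)/85 + 269*cos(3*t)*exp(-3*t)/85 + 916*exp(-3*t)*sin(3*t)/255

Characteristic equation r² + 6r + 18 = 0 has discriminant (6)² - 4·(18) = -36 < 0, so r = -3 ± 3i.
Hence x_h = C1*cos(3*t)*exp(-3*t) + C2*exp(-3*t)*sin(3*t).
Try x_p = A*cos(2*t) + B*sin(2*t). Substituting and equating the coefficients of cos(2t) and sin(2t) gives A = -14/85, B = -12/85, so x_p = -14*cos(2*t)/85 - 12*sin(2*t)/85.
General solution: x = -14*cos(2*t)/85 - 12*sin(2*t)/85 + C1*cos(3*t)*exp(-3*t) + C2*exp(-3*t)*sin(3*t).
Apply the initial conditions: x(0) = -14/85 + C1 = 3 and x'(0) = -24/85 - 3*C1 + 3*C2 = 1. Solving gives C1 = 269/85, C2 = 916/255.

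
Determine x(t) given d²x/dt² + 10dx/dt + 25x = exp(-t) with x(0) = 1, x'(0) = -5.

Characteristic equation r² + 10r + 25 = 0 has discriminant (10)² - 4·(25) = 0, so r = -5 is a repeated root.
Hence x_h = (C1 + C2*t)*exp(-5*t).
Try x_p = A*exp(-t). Substituting into the equation and dividing by exp(-t) gives A = 1/16, so x_p = exp(-t)/16.
General solution: x = exp(-t)/16 + C1*exp(-5*t) + C2*t*exp(-5*t).
Apply the initial conditions: x(0) = 1/16 + C1 = 1 and x'(0) = -1/16 + C2 - 5*C1 = -5. Solving gives C1 = 15/16, C2 = -1/4.

x = exp(-t)/16 + 15*exp(-5*t)/16 - t*exp(-5*t)/4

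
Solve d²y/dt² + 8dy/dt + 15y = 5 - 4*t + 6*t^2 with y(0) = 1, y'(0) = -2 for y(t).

Characteristic equation r² + 8r + 15 = 0 factors as (r + 5)(r + 3) = 0, so r = -5, -3.
Hence y_h = C1*exp(-5*t) + C2*exp(-3*t).
For the particular solution try y_p = A0 + A1*t + A2*t^2. Substituting and matching coefficients of each power of t gives A0 = 731/1125, A1 = -52/75, A2 = 2/5, so y_p = 731/1125 - 52*t/75 + 2*t^2/5.
General solution: y = 731/1125 - 52*t/75 + 2*t^2/5 + C1*exp(-5*t) + C2*exp(-3*t).
Apply the initial conditions: y(0) = 731/1125 + C1 + C2 = 1 and y'(0) = -52/75 - 5*C1 - 3*C2 = -2. Solving gives C1 = 16/125, C2 = 2/9.

y = 731/1125 - 52*t/75 + 2*t**2/5 + 2*exp(-3*t)/9 + 16*exp(-5*t)/125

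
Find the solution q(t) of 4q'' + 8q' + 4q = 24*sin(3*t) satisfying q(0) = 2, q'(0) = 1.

q = -12*sin(3*t)/25 - 9*cos(3*t)/25 + 59*exp(-t)/25 + 24*t*exp(-t)/5

Divide through by 4: q'' + 2q' + q = 6*sin(3*t).
Characteristic equation r² + 2r + 1 = 0 has discriminant (2)² - 4·(1) = 0, so r = -1 is a repeated root.
Hence q_h = (C1 + C2*t)*exp(-t).
Try q_p = A*cos(3*t) + B*sin(3*t). Substituting and equating the coefficients of cos(3t) and sin(3t) gives A = -9/25, B = -12/25, so q_p = -12*sin(3*t)/25 - 9*cos(3*t)/25.
General solution: q = -12*sin(3*t)/25 - 9*cos(3*t)/25 + C1*exp(-t) + C2*t*exp(-t).
Apply the initial conditions: q(0) = -9/25 + C1 = 2 and q'(0) = -36/25 + C2 - C1 = 1. Solving gives C1 = 59/25, C2 = 24/5.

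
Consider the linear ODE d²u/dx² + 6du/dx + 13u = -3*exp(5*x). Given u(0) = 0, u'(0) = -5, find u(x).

u = -3*exp(5*x)/68 - 79*exp(-3*x)*sin(2*x)/34 + 3*cos(2*x)*exp(-3*x)/68

Characteristic equation r² + 6r + 13 = 0 has discriminant (6)² - 4·(13) = -16 < 0, so r = -3 ± 2i.
Hence u_h = C1*cos(2*x)*exp(-3*x) + C2*exp(-3*x)*sin(2*x).
Try u_p = A*exp(5*x). Substituting into the equation and dividing by exp(5*x) gives A = -3/68, so u_p = -3*exp(5*x)/68.
General solution: u = -3*exp(5*x)/68 + C1*cos(2*x)*exp(-3*x) + C2*exp(-3*x)*sin(2*x).
Apply the initial conditions: u(0) = -3/68 + C1 = 0 and u'(0) = -15/68 - 3*C1 + 2*C2 = -5. Solving gives C1 = 3/68, C2 = -79/34.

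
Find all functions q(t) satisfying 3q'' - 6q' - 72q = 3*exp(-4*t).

Divide through by 3: q'' - 2q' - 24q = exp(-4*t).
Characteristic equation r² - 2r - 24 = 0 factors as (r + 4)(r - 6) = 0, so r = -4, 6.
Hence q_h = C1*exp(-4*t) + C2*exp(6*t).
Since exp(-4*t) solves the homogeneous equation (r = -4 is a root of multiplicity 1), multiply the trial by t. Try q_p = A*t*exp(-4*t). Substituting into the equation and dividing by exp(-4*t) gives A = -1/10, so q_p = -t*exp(-4*t)/10.

q = C1*exp(-4*t) + C2*exp(6*t) - t*exp(-4*t)/10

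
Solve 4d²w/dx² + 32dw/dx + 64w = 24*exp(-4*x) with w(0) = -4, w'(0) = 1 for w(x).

w = -4*exp(-4*x) - 15*x*exp(-4*x) + 3*x**2*exp(-4*x)

Divide through by 4: w'' + 8w' + 16w = 6*exp(-4*x).
Characteristic equation r² + 8r + 16 = 0 has discriminant (8)² - 4·(16) = 0, so r = -4 is a repeated root.
Hence w_h = (C1 + C2*x)*exp(-4*x).
Since exp(-4*x) solves the homogeneous equation (r = -4 is a root of multiplicity 2), multiply the trial by x^2. Try w_p = A*x^2*exp(-4*x). Substituting into the equation and dividing by exp(-4*x) gives A = 3, so w_p = 3*x^2*exp(-4*x).
General solution: w = C1*exp(-4*x) + 3*x^2*exp(-4*x) + C2*x*exp(-4*x).
Apply the initial conditions: w(0) = C1 = -4 and w'(0) = C2 - 4*C1 = 1. Solving gives C1 = -4, C2 = -15.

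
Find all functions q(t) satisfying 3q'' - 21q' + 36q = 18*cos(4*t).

Divide through by 3: q'' - 7q' + 12q = 6*cos(4*t).
Characteristic equation r² - 7r + 12 = 0 factors as (r - 3)(r - 4) = 0, so r = 3, 4.
Hence q_h = C1*exp(3*t) + C2*exp(4*t).
Try q_p = A*cos(4*t) + B*sin(4*t). Substituting and equating the coefficients of cos(4t) and sin(4t) gives A = -3/100, B = -21/100, so q_p = -21*sin(4*t)/100 - 3*cos(4*t)/100.

q = -21*sin(4*t)/100 - 3*cos(4*t)/100 + C1*exp(3*t) + C2*exp(4*t)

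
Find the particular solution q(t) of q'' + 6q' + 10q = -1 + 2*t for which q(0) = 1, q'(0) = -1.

Characteristic equation r² + 6r + 10 = 0 has discriminant (6)² - 4·(10) = -4 < 0, so r = -3 ± i.
Hence q_h = C1*cos(t)*exp(-3*t) + C2*exp(-3*t)*sin(t).
For the particular solution try q_p = A0 + A1*t. Substituting and matching coefficients of each power of t gives A0 = -11/50, A1 = 1/5, so q_p = -11/50 + t/5.
General solution: q = -11/50 + t/5 + C1*cos(t)*exp(-3*t) + C2*exp(-3*t)*sin(t).
Apply the initial conditions: q(0) = -11/50 + C1 = 1 and q'(0) = 1/5 + C2 - 3*C1 = -1. Solving gives C1 = 61/50, C2 = 123/50.

q = -11/50 + t/5 + 61*cos(t)*exp(-3*t)/50 + 123*exp(-3*t)*sin(t)/50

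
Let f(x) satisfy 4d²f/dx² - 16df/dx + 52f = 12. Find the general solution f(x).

f = 3/13 + C1*cos(3*x)*exp(2*x) + C2*exp(2*x)*sin(3*x)

Divide through by 4: f'' - 4f' + 13f = 3.
Characteristic equation r² - 4r + 13 = 0 has discriminant (-4)² - 4·(13) = -36 < 0, so r = 2 ± 3i.
Hence f_h = C1*cos(3*x)*exp(2*x) + C2*exp(2*x)*sin(3*x).
For the particular solution try f_p = A0. Substituting and matching coefficients of each power of x gives A0 = 3/13, so f_p = 3/13.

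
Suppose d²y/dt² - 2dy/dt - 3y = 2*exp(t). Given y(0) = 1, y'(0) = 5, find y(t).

Characteristic equation r² - 2r - 3 = 0 factors as (r - 3)(r + 1) = 0, so r = 3, -1.
Hence y_h = C1*exp(3*t) + C2*exp(-t).
Try y_p = A*exp(t). Substituting into the equation and dividing by exp(t) gives A = -1/2, so y_p = -exp(t)/2.
General solution: y = -exp(t)/2 + C1*exp(3*t) + C2*exp(-t).
Apply the initial conditions: y(0) = -1/2 + C1 + C2 = 1 and y'(0) = -1/2 - C2 + 3*C1 = 5. Solving gives C1 = 7/4, C2 = -1/4.

y = -exp(t)/2 - exp(-t)/4 + 7*exp(3*t)/4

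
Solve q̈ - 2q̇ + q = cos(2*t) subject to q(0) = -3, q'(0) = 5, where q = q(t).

Characteristic equation r² - 2r + 1 = 0 has discriminant (-2)² - 4·(1) = 0, so r = 1 is a repeated root.
Hence q_h = (C1 + C2*t)*exp(t).
Try q_p = A*cos(2*t) + B*sin(2*t). Substituting and equating the coefficients of cos(2t) and sin(2t) gives A = -3/25, B = -4/25, so q_p = -4*sin(2*t)/25 - 3*cos(2*t)/25.
General solution: q = -4*sin(2*t)/25 - 3*cos(2*t)/25 + C1*exp(t) + C2*t*exp(t).
Apply the initial conditions: q(0) = -3/25 + C1 = -3 and q'(0) = -8/25 + C1 + C2 = 5. Solving gives C1 = -72/25, C2 = 41/5.

q = -72*exp(t)/25 - 4*sin(2*t)/25 - 3*cos(2*t)/25 + 41*t*exp(t)/5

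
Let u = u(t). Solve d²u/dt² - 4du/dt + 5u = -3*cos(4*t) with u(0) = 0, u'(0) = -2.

u = 33*cos(4*t)/377 + 48*sin(4*t)/377 - 880*exp(2*t)*sin(t)/377 - 33*cos(t)*exp(2*t)/377

Characteristic equation r² - 4r + 5 = 0 has discriminant (-4)² - 4·(5) = -4 < 0, so r = 2 ± i.
Hence u_h = C1*cos(t)*exp(2*t) + C2*exp(2*t)*sin(t).
Try u_p = A*cos(4*t) + B*sin(4*t). Substituting and equating the coefficients of cos(4t) and sin(4t) gives A = 33/377, B = 48/377, so u_p = 33*cos(4*t)/377 + 48*sin(4*t)/377.
General solution: u = 33*cos(4*t)/377 + 48*sin(4*t)/377 + C1*cos(t)*exp(2*t) + C2*exp(2*t)*sin(t).
Apply the initial conditions: u(0) = 33/377 + C1 = 0 and u'(0) = 192/377 + C2 + 2*C1 = -2. Solving gives C1 = -33/377, C2 = -880/377.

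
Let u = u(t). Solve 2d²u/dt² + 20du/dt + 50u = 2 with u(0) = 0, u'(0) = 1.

Divide through by 2: u'' + 10u' + 25u = 1.
Characteristic equation r² + 10r + 25 = 0 has discriminant (10)² - 4·(25) = 0, so r = -5 is a repeated root.
Hence u_h = (C1 + C2*t)*exp(-5*t).
For the particular solution try u_p = A0. Substituting and matching coefficients of each power of t gives A0 = 1/25, so u_p = 1/25.
General solution: u = 1/25 + C1*exp(-5*t) + C2*t*exp(-5*t).
Apply the initial conditions: u(0) = 1/25 + C1 = 0 and u'(0) = C2 - 5*C1 = 1. Solving gives C1 = -1/25, C2 = 4/5.

u = 1/25 - exp(-5*t)/25 + 4*t*exp(-5*t)/5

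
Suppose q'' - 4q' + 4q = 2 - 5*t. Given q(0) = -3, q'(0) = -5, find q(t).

q = -3/4 - 9*exp(2*t)/4 - 5*t/4 + 3*t*exp(2*t)/4

Characteristic equation r² - 4r + 4 = 0 has discriminant (-4)² - 4·(4) = 0, so r = 2 is a repeated root.
Hence q_h = (C1 + C2*t)*exp(2*t).
For the particular solution try q_p = A0 + A1*t. Substituting and matching coefficients of each power of t gives A0 = -3/4, A1 = -5/4, so q_p = -3/4 - 5*t/4.
General solution: q = -3/4 - 5*t/4 + C1*exp(2*t) + C2*t*exp(2*t).
Apply the initial conditions: q(0) = -3/4 + C1 = -3 and q'(0) = -5/4 + C2 + 2*C1 = -5. Solving gives C1 = -9/4, C2 = 3/4.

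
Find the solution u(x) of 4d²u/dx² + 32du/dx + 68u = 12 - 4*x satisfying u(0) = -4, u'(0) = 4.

Divide through by 4: u'' + 8u' + 17u = 3 - x.
Characteristic equation r² + 8r + 17 = 0 has discriminant (8)² - 4·(17) = -4 < 0, so r = -4 ± i.
Hence u_h = C1*cos(x)*exp(-4*x) + C2*exp(-4*x)*sin(x).
For the particular solution try u_p = A0 + A1*x. Substituting and matching coefficients of each power of x gives A0 = 59/289, A1 = -1/17, so u_p = 59/289 - x/17.
General solution: u = 59/289 - x/17 + C1*cos(x)*exp(-4*x) + C2*exp(-4*x)*sin(x).
Apply the initial conditions: u(0) = 59/289 + C1 = -4 and u'(0) = -1/17 + C2 - 4*C1 = 4. Solving gives C1 = -1215/289, C2 = -3687/289.

u = 59/289 - x/17 - 3687*exp(-4*x)*sin(x)/289 - 1215*cos(x)*exp(-4*x)/289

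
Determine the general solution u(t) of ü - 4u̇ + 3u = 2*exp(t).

u = C1*exp(3*t) + C2*exp(t) - t*exp(t)

Characteristic equation r² - 4r + 3 = 0 factors as (r - 3)(r - 1) = 0, so r = 3, 1.
Hence u_h = C1*exp(3*t) + C2*exp(t).
Since exp(t) solves the homogeneous equation (r = 1 is a root of multiplicity 1), multiply the trial by t. Try u_p = A*t*exp(t). Substituting into the equation and dividing by exp(t) gives A = -1, so u_p = -t*exp(t).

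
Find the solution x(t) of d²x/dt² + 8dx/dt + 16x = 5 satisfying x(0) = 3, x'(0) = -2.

Characteristic equation r² + 8r + 16 = 0 has discriminant (8)² - 4·(16) = 0, so r = -4 is a repeated root.
Hence x_h = (C1 + C2*t)*exp(-4*t).
For the particular solution try x_p = A0. Substituting and matching coefficients of each power of t gives A0 = 5/16, so x_p = 5/16.
General solution: x = 5/16 + C1*exp(-4*t) + C2*t*exp(-4*t).
Apply the initial conditions: x(0) = 5/16 + C1 = 3 and x'(0) = C2 - 4*C1 = -2. Solving gives C1 = 43/16, C2 = 35/4.

x = 5/16 + 43*exp(-4*t)/16 + 35*t*exp(-4*t)/4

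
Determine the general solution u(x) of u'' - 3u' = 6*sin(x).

u = C2 - 3*sin(x)/5 + 9*cos(x)/5 + C1*exp(3*x)

Characteristic equation r² - 3r = 0 factors as (r - 3)r = 0, so r = 3, 0.
Hence u_h = C1*exp(3*x) + C2.
Try u_p = A*cos(x) + B*sin(x). Substituting and equating the coefficients of cos(x) and sin(x) gives A = 9/5, B = -3/5, so u_p = -3*sin(x)/5 + 9*cos(x)/5.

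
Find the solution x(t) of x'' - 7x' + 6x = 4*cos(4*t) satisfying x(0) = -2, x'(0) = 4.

Characteristic equation r² - 7r + 6 = 0 factors as (r - 1)(r - 6) = 0, so r = 1, 6.
Hence x_h = C1*exp(t) + C2*exp(6*t).
Try x_p = A*cos(4*t) + B*sin(4*t). Substituting and equating the coefficients of cos(4t) and sin(4t) gives A = -10/221, B = -28/221, so x_p = -28*sin(4*t)/221 - 10*cos(4*t)/221.
General solution: x = -28*sin(4*t)/221 - 10*cos(4*t)/221 + C1*exp(t) + C2*exp(6*t).
Apply the initial conditions: x(0) = -10/221 + C1 + C2 = -2 and x'(0) = -112/221 + C1 + 6*C2 = 4. Solving gives C1 = -276/85, C2 = 84/65.

x = -276*exp(t)/85 - 28*sin(4*t)/221 - 10*cos(4*t)/221 + 84*exp(6*t)/65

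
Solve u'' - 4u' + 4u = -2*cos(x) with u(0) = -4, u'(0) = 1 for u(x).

Characteristic equation r² - 4r + 4 = 0 has discriminant (-4)² - 4·(4) = 0, so r = 2 is a repeated root.
Hence u_h = (C1 + C2*x)*exp(2*x).
Try u_p = A*cos(x) + B*sin(x). Substituting and equating the coefficients of cos(x) and sin(x) gives A = -6/25, B = 8/25, so u_p = -6*cos(x)/25 + 8*sin(x)/25.
General solution: u = -6*cos(x)/25 + 8*sin(x)/25 + C1*exp(2*x) + C2*x*exp(2*x).
Apply the initial conditions: u(0) = -6/25 + C1 = -4 and u'(0) = 8/25 + C2 + 2*C1 = 1. Solving gives C1 = -94/25, C2 = 41/5.

u = -94*exp(2*x)/25 - 6*cos(x)/25 + 8*sin(x)/25 + 41*x*exp(2*x)/5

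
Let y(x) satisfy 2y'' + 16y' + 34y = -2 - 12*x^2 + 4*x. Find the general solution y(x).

y = -1125/4913 - 6*x**2/17 + 130*x/289 + C1*cos(x)*exp(-4*x) + C2*exp(-4*x)*sin(x)

Divide through by 2: y'' + 8y' + 17y = -1 - 6*x^2 + 2*x.
Characteristic equation r² + 8r + 17 = 0 has discriminant (8)² - 4·(17) = -4 < 0, so r = -4 ± i.
Hence y_h = C1*cos(x)*exp(-4*x) + C2*exp(-4*x)*sin(x).
For the particular solution try y_p = A0 + A1*x + A2*x^2. Substituting and matching coefficients of each power of x gives A0 = -1125/4913, A1 = 130/289, A2 = -6/17, so y_p = -1125/4913 - 6*x^2/17 + 130*x/289.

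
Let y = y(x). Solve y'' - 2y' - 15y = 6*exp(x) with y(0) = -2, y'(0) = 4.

y = -25*exp(-3*x)/16 - 3*exp(x)/8 - exp(5*x)/16

Characteristic equation r² - 2r - 15 = 0 factors as (r - 5)(r + 3) = 0, so r = 5, -3.
Hence y_h = C1*exp(5*x) + C2*exp(-3*x).
Try y_p = A*exp(x). Substituting into the equation and dividing by exp(x) gives A = -3/8, so y_p = -3*exp(x)/8.
General solution: y = -3*exp(x)/8 + C1*exp(5*x) + C2*exp(-3*x).
Apply the initial conditions: y(0) = -3/8 + C1 + C2 = -2 and y'(0) = -3/8 - 3*C2 + 5*C1 = 4. Solving gives C1 = -1/16, C2 = -25/16.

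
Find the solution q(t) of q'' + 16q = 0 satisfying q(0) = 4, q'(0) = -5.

Characteristic equation r² + 16 = 0 has discriminant (0)² - 4·(16) = -64 < 0, so r = ± 4i.
Hence q_h = C1*cos(4*t) + C2*sin(4*t).
Apply the initial conditions: q(0) = C1 = 4 and q'(0) = 4*C2 = -5. Solving gives C1 = 4, C2 = -5/4.

q = 4*cos(4*t) - 5*sin(4*t)/4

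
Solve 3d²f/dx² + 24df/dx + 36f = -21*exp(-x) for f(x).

f = -7*exp(-x)/5 + C1*exp(-2*x) + C2*exp(-6*x)

Divide through by 3: f'' + 8f' + 12f = -7*exp(-x).
Characteristic equation r² + 8r + 12 = 0 factors as (r + 2)(r + 6) = 0, so r = -2, -6.
Hence f_h = C1*exp(-2*x) + C2*exp(-6*x).
Try f_p = A*exp(-x). Substituting into the equation and dividing by exp(-x) gives A = -7/5, so f_p = -7*exp(-x)/5.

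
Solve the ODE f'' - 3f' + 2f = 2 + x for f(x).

Characteristic equation r² - 3r + 2 = 0 factors as (r - 2)(r - 1) = 0, so r = 2, 1.
Hence f_h = C1*exp(2*x) + C2*exp(x).
For the particular solution try f_p = A0 + A1*x. Substituting and matching coefficients of each power of x gives A0 = 7/4, A1 = 1/2, so f_p = 7/4 + x/2.

f = 7/4 + x/2 + C1*exp(2*x) + C2*exp(x)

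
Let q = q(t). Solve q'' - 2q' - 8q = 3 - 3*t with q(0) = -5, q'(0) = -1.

q = -15/32 - 167*exp(4*t)/96 - 67*exp(-2*t)/24 + 3*t/8

Characteristic equation r² - 2r - 8 = 0 factors as (r + 2)(r - 4) = 0, so r = -2, 4.
Hence q_h = C1*exp(-2*t) + C2*exp(4*t).
For the particular solution try q_p = A0 + A1*t. Substituting and matching coefficients of each power of t gives A0 = -15/32, A1 = 3/8, so q_p = -15/32 + 3*t/8.
General solution: q = -15/32 + 3*t/8 + C1*exp(-2*t) + C2*exp(4*t).
Apply the initial conditions: q(0) = -15/32 + C1 + C2 = -5 and q'(0) = 3/8 - 2*C1 + 4*C2 = -1. Solving gives C1 = -67/24, C2 = -167/96.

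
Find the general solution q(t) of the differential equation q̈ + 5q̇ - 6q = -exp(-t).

Characteristic equation r² + 5r - 6 = 0 factors as (r + 6)(r - 1) = 0, so r = -6, 1.
Hence q_h = C1*exp(-6*t) + C2*exp(t).
Try q_p = A*exp(-t). Substituting into the equation and dividing by exp(-t) gives A = 1/10, so q_p = exp(-t)/10.

q = exp(-t)/10 + C1*exp(-6*t) + C2*exp(t)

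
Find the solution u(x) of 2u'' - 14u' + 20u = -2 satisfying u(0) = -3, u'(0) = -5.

Divide through by 2: u'' - 7u' + 10u = -1.
Characteristic equation r² - 7r + 10 = 0 factors as (r - 2)(r - 5) = 0, so r = 2, 5.
Hence u_h = C1*exp(2*x) + C2*exp(5*x).
For the particular solution try u_p = A0. Substituting and matching coefficients of each power of x gives A0 = -1/10, so u_p = -1/10.
General solution: u = -1/10 + C1*exp(2*x) + C2*exp(5*x).
Apply the initial conditions: u(0) = -1/10 + C1 + C2 = -3 and u'(0) = 2*C1 + 5*C2 = -5. Solving gives C1 = -19/6, C2 = 4/15.

u = -1/10 - 19*exp(2*x)/6 + 4*exp(5*x)/15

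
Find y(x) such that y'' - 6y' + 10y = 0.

y = C1*cos(x)*exp(3*x) + C2*exp(3*x)*sin(x)

Characteristic equation r² - 6r + 10 = 0 has discriminant (-6)² - 4·(10) = -4 < 0, so r = 3 ± i.
Hence y_h = C1*cos(x)*exp(3*x) + C2*exp(3*x)*sin(x).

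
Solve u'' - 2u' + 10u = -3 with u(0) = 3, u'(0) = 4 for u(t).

Characteristic equation r² - 2r + 10 = 0 has discriminant (-2)² - 4·(10) = -36 < 0, so r = 1 ± 3i.
Hence u_h = C1*cos(3*t)*exp(t) + C2*exp(t)*sin(3*t).
For the particular solution try u_p = A0. Substituting and matching coefficients of each power of t gives A0 = -3/10, so u_p = -3/10.
General solution: u = -3/10 + C1*cos(3*t)*exp(t) + C2*exp(t)*sin(3*t).
Apply the initial conditions: u(0) = -3/10 + C1 = 3 and u'(0) = C1 + 3*C2 = 4. Solving gives C1 = 33/10, C2 = 7/30.

u = -3/10 + 7*exp(t)*sin(3*t)/30 + 33*cos(3*t)*exp(t)/10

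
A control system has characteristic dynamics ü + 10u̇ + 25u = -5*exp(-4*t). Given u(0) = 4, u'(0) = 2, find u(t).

u = -5*exp(-4*t) + 9*exp(-5*t) + 27*t*exp(-5*t)

Characteristic equation r² + 10r + 25 = 0 has discriminant (10)² - 4·(25) = 0, so r = -5 is a repeated root.
Hence u_h = (C1 + C2*t)*exp(-5*t).
Try u_p = A*exp(-4*t). Substituting into the equation and dividing by exp(-4*t) gives A = -5, so u_p = -5*exp(-4*t).
General solution: u = -5*exp(-4*t) + C1*exp(-5*t) + C2*t*exp(-5*t).
Apply the initial conditions: u(0) = -5 + C1 = 4 and u'(0) = 20 + C2 - 5*C1 = 2. Solving gives C1 = 9, C2 = 27.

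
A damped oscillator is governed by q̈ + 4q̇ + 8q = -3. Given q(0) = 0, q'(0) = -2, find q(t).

q = -3/8 - 5*exp(-2*t)*sin(2*t)/8 + 3*cos(2*t)*exp(-2*t)/8

Characteristic equation r² + 4r + 8 = 0 has discriminant (4)² - 4·(8) = -16 < 0, so r = -2 ± 2i.
Hence q_h = C1*cos(2*t)*exp(-2*t) + C2*exp(-2*t)*sin(2*t).
For the particular solution try q_p = A0. Substituting and matching coefficients of each power of t gives A0 = -3/8, so q_p = -3/8.
General solution: q = -3/8 + C1*cos(2*t)*exp(-2*t) + C2*exp(-2*t)*sin(2*t).
Apply the initial conditions: q(0) = -3/8 + C1 = 0 and q'(0) = -2*C1 + 2*C2 = -2. Solving gives C1 = 3/8, C2 = -5/8.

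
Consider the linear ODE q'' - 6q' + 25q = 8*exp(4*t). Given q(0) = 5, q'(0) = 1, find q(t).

q = 8*exp(4*t)/17 - 123*exp(3*t)*sin(4*t)/34 + 77*cos(4*t)*exp(3*t)/17

Characteristic equation r² - 6r + 25 = 0 has discriminant (-6)² - 4·(25) = -64 < 0, so r = 3 ± 4i.
Hence q_h = C1*cos(4*t)*exp(3*t) + C2*exp(3*t)*sin(4*t).
Try q_p = A*exp(4*t). Substituting into the equation and dividing by exp(4*t) gives A = 8/17, so q_p = 8*exp(4*t)/17.
General solution: q = 8*exp(4*t)/17 + C1*cos(4*t)*exp(3*t) + C2*exp(3*t)*sin(4*t).
Apply the initial conditions: q(0) = 8/17 + C1 = 5 and q'(0) = 32/17 + 3*C1 + 4*C2 = 1. Solving gives C1 = 77/17, C2 = -123/34.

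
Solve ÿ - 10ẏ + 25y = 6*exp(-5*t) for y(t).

y = 3*exp(-5*t)/50 + C1*exp(5*t) + C2*t*exp(5*t)

Characteristic equation r² - 10r + 25 = 0 has discriminant (-10)² - 4·(25) = 0, so r = 5 is a repeated root.
Hence y_h = (C1 + C2*t)*exp(5*t).
Try y_p = A*exp(-5*t). Substituting into the equation and dividing by exp(-5*t) gives A = 3/50, so y_p = 3*exp(-5*t)/50.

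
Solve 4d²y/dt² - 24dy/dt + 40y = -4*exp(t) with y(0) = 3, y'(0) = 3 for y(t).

Divide through by 4: y'' - 6y' + 10y = -exp(t).
Characteristic equation r² - 6r + 10 = 0 has discriminant (-6)² - 4·(10) = -4 < 0, so r = 3 ± i.
Hence y_h = C1*cos(t)*exp(3*t) + C2*exp(3*t)*sin(t).
Try y_p = A*exp(t). Substituting into the equation and dividing by exp(t) gives A = -1/5, so y_p = -exp(t)/5.
General solution: y = -exp(t)/5 + C1*cos(t)*exp(3*t) + C2*exp(3*t)*sin(t).
Apply the initial conditions: y(0) = -1/5 + C1 = 3 and y'(0) = -1/5 + C2 + 3*C1 = 3. Solving gives C1 = 16/5, C2 = -32/5.

y = -exp(t)/5 - 32*exp(3*t)*sin(t)/5 + 16*cos(t)*exp(3*t)/5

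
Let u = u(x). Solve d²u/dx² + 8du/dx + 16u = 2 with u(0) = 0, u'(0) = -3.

Characteristic equation r² + 8r + 16 = 0 has discriminant (8)² - 4·(16) = 0, so r = -4 is a repeated root.
Hence u_h = (C1 + C2*x)*exp(-4*x).
For the particular solution try u_p = A0. Substituting and matching coefficients of each power of x gives A0 = 1/8, so u_p = 1/8.
General solution: u = 1/8 + C1*exp(-4*x) + C2*x*exp(-4*x).
Apply the initial conditions: u(0) = 1/8 + C1 = 0 and u'(0) = C2 - 4*C1 = -3. Solving gives C1 = -1/8, C2 = -7/2.

u = 1/8 - exp(-4*x)/8 - 7*x*exp(-4*x)/2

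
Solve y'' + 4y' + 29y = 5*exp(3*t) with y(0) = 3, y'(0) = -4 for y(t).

Characteristic equation r² + 4r + 29 = 0 has discriminant (4)² - 4·(29) = -100 < 0, so r = -2 ± 5i.
Hence y_h = C1*cos(5*t)*exp(-2*t) + C2*exp(-2*t)*sin(5*t).
Try y_p = A*exp(3*t). Substituting into the equation and dividing by exp(3*t) gives A = 1/10, so y_p = exp(3*t)/10.
General solution: y = exp(3*t)/10 + C1*cos(5*t)*exp(-2*t) + C2*exp(-2*t)*sin(5*t).
Apply the initial conditions: y(0) = 1/10 + C1 = 3 and y'(0) = 3/10 - 2*C1 + 5*C2 = -4. Solving gives C1 = 29/10, C2 = 3/10.

y = exp(3*t)/10 + 3*exp(-2*t)*sin(5*t)/10 + 29*cos(5*t)*exp(-2*t)/10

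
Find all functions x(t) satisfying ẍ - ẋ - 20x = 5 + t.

Characteristic equation r² - r - 20 = 0 factors as (r + 4)(r - 5) = 0, so r = -4, 5.
Hence x_h = C1*exp(-4*t) + C2*exp(5*t).
For the particular solution try x_p = A0 + A1*t. Substituting and matching coefficients of each power of t gives A0 = -99/400, A1 = -1/20, so x_p = -99/400 - t/20.

x = -99/400 - t/20 + C1*exp(-4*t) + C2*exp(5*t)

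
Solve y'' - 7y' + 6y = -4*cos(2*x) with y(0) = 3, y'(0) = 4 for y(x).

Characteristic equation r² - 7r + 6 = 0 factors as (r - 1)(r - 6) = 0, so r = 1, 6.
Hence y_h = C1*exp(x) + C2*exp(6*x).
Try y_p = A*cos(2*x) + B*sin(2*x). Substituting and equating the coefficients of cos(2x) and sin(2x) gives A = -1/25, B = 7/25, so y_p = -cos(2*x)/25 + 7*sin(2*x)/25.
General solution: y = -cos(2*x)/25 + 7*sin(2*x)/25 + C1*exp(x) + C2*exp(6*x).
Apply the initial conditions: y(0) = -1/25 + C1 + C2 = 3 and y'(0) = 14/25 + C1 + 6*C2 = 4. Solving gives C1 = 74/25, C2 = 2/25.

y = -cos(2*x)/25 + 2*exp(6*x)/25 + 7*sin(2*x)/25 + 74*exp(x)/25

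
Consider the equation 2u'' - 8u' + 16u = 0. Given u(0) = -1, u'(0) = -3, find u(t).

u = -cos(2*t)*exp(2*t) - exp(2*t)*sin(2*t)/2

Divide through by 2: u'' - 4u' + 8u = 0.
Characteristic equation r² - 4r + 8 = 0 has discriminant (-4)² - 4·(8) = -16 < 0, so r = 2 ± 2i.
Hence u_h = C1*cos(2*t)*exp(2*t) + C2*exp(2*t)*sin(2*t).
Apply the initial conditions: u(0) = C1 = -1 and u'(0) = 2*C1 + 2*C2 = -3. Solving gives C1 = -1, C2 = -1/2.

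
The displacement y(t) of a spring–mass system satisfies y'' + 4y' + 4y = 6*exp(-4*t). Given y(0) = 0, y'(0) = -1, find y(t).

y = -3*exp(-2*t)/2 + 3*exp(-4*t)/2 + 2*t*exp(-2*t)

Characteristic equation r² + 4r + 4 = 0 has discriminant (4)² - 4·(4) = 0, so r = -2 is a repeated root.
Hence y_h = (C1 + C2*t)*exp(-2*t).
Try y_p = A*exp(-4*t). Substituting into the equation and dividing by exp(-4*t) gives A = 3/2, so y_p = 3*exp(-4*t)/2.
General solution: y = 3*exp(-4*t)/2 + C1*exp(-2*t) + C2*t*exp(-2*t).
Apply the initial conditions: y(0) = 3/2 + C1 = 0 and y'(0) = -6 + C2 - 2*C1 = -1. Solving gives C1 = -3/2, C2 = 2.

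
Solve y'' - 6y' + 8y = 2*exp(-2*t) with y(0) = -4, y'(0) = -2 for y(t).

Characteristic equation r² - 6r + 8 = 0 factors as (r - 2)(r - 4) = 0, so r = 2, 4.
Hence y_h = C1*exp(2*t) + C2*exp(4*t).
Try y_p = A*exp(-2*t). Substituting into the equation and dividing by exp(-2*t) gives A = 1/12, so y_p = exp(-2*t)/12.
General solution: y = exp(-2*t)/12 + C1*exp(2*t) + C2*exp(4*t).
Apply the initial conditions: y(0) = 1/12 + C1 + C2 = -4 and y'(0) = -1/6 + 2*C1 + 4*C2 = -2. Solving gives C1 = -29/4, C2 = 19/6.

y = -29*exp(2*t)/4 + exp(-2*t)/12 + 19*exp(4*t)/6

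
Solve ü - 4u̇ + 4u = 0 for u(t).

Characteristic equation r² - 4r + 4 = 0 has discriminant (-4)² - 4·(4) = 0, so r = 2 is a repeated root.
Hence u_h = (C1 + C2*t)*exp(2*t).

u = C1*exp(2*t) + C2*t*exp(2*t)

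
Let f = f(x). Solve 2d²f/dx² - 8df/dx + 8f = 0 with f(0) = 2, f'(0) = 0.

f = 2*exp(2*x) - 4*x*exp(2*x)

Divide through by 2: f'' - 4f' + 4f = 0.
Characteristic equation r² - 4r + 4 = 0 has discriminant (-4)² - 4·(4) = 0, so r = 2 is a repeated root.
Hence f_h = (C1 + C2*x)*exp(2*x).
Apply the initial conditions: f(0) = C1 = 2 and f'(0) = C2 + 2*C1 = 0. Solving gives C1 = 2, C2 = -4.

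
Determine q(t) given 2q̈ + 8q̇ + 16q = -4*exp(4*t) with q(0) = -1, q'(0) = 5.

q = -exp(4*t)/20 - 19*cos(2*t)*exp(-2*t)/20 + 33*exp(-2*t)*sin(2*t)/20

Divide through by 2: q'' + 4q' + 8q = -2*exp(4*t).
Characteristic equation r² + 4r + 8 = 0 has discriminant (4)² - 4·(8) = -16 < 0, so r = -2 ± 2i.
Hence q_h = C1*cos(2*t)*exp(-2*t) + C2*exp(-2*t)*sin(2*t).
Try q_p = A*exp(4*t). Substituting into the equation and dividing by exp(4*t) gives A = -1/20, so q_p = -exp(4*t)/20.
General solution: q = -exp(4*t)/20 + C1*cos(2*t)*exp(-2*t) + C2*exp(-2*t)*sin(2*t).
Apply the initial conditions: q(0) = -1/20 + C1 = -1 and q'(0) = -1/5 - 2*C1 + 2*C2 = 5. Solving gives C1 = -19/20, C2 = 33/20.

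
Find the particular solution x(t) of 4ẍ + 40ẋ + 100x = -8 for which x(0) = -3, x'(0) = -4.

x = -2/25 - 73*exp(-5*t)/25 - 93*t*exp(-5*t)/5

Divide through by 4: x'' + 10x' + 25x = -2.
Characteristic equation r² + 10r + 25 = 0 has discriminant (10)² - 4·(25) = 0, so r = -5 is a repeated root.
Hence x_h = (C1 + C2*t)*exp(-5*t).
For the particular solution try x_p = A0. Substituting and matching coefficients of each power of t gives A0 = -2/25, so x_p = -2/25.
General solution: x = -2/25 + C1*exp(-5*t) + C2*t*exp(-5*t).
Apply the initial conditions: x(0) = -2/25 + C1 = -3 and x'(0) = C2 - 5*C1 = -4. Solving gives C1 = -73/25, C2 = -93/5.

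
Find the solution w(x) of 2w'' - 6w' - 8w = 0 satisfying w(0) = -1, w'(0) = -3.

w = -4*exp(4*x)/5 - exp(-x)/5

Divide through by 2: w'' - 3w' - 4w = 0.
Characteristic equation r² - 3r - 4 = 0 factors as (r + 1)(r - 4) = 0, so r = -1, 4.
Hence w_h = C1*exp(-x) + C2*exp(4*x).
Apply the initial conditions: w(0) = C1 + C2 = -1 and w'(0) = -C1 + 4*C2 = -3. Solving gives C1 = -1/5, C2 = -4/5.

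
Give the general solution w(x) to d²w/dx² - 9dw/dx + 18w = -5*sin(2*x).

Characteristic equation r² - 9r + 18 = 0 factors as (r - 6)(r - 3) = 0, so r = 6, 3.
Hence w_h = C1*exp(6*x) + C2*exp(3*x).
Try w_p = A*cos(2*x) + B*sin(2*x). Substituting and equating the coefficients of cos(2x) and sin(2x) gives A = -9/52, B = -7/52, so w_p = -9*cos(2*x)/52 - 7*sin(2*x)/52.

w = -9*cos(2*x)/52 - 7*sin(2*x)/52 + C1*exp(6*x) + C2*exp(3*x)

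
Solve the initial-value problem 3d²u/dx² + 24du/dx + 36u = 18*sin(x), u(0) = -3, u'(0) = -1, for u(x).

Divide through by 3: u'' + 8u' + 12u = 6*sin(x).
Characteristic equation r² + 8r + 12 = 0 factors as (r + 6)(r + 2) = 0, so r = -6, -2.
Hence u_h = C1*exp(-6*x) + C2*exp(-2*x).
Try u_p = A*cos(x) + B*sin(x). Substituting and equating the coefficients of cos(x) and sin(x) gives A = -48/185, B = 66/185, so u_p = -48*cos(x)/185 + 66*sin(x)/185.
General solution: u = -48*cos(x)/185 + 66*sin(x)/185 + C1*exp(-6*x) + C2*exp(-2*x).
Apply the initial conditions: u(0) = -48/185 + C1 + C2 = -3 and u'(0) = 66/185 - 6*C1 - 2*C2 = -1. Solving gives C1 = 253/148, C2 = -89/20.

u = -89*exp(-2*x)/20 - 48*cos(x)/185 + 66*sin(x)/185 + 253*exp(-6*x)/148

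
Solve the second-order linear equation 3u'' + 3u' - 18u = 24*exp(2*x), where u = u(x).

Divide through by 3: u'' + u' - 6u = 8*exp(2*x).
Characteristic equation r² + r - 6 = 0 factors as (r - 2)(r + 3) = 0, so r = 2, -3.
Hence u_h = C1*exp(2*x) + C2*exp(-3*x).
Since exp(2*x) solves the homogeneous equation (r = 2 is a root of multiplicity 1), multiply the trial by x. Try u_p = A*x*exp(2*x). Substituting into the equation and dividing by exp(2*x) gives A = 8/5, so u_p = 8*x*exp(2*x)/5.

u = C1*exp(2*x) + C2*exp(-3*x) + 8*x*exp(2*x)/5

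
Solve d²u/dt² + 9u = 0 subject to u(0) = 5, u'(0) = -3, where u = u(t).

u = -sin(3*t) + 5*cos(3*t)

Characteristic equation r² + 9 = 0 has discriminant (0)² - 4·(9) = -36 < 0, so r = ± 3i.
Hence u_h = C1*cos(3*t) + C2*sin(3*t).
Apply the initial conditions: u(0) = C1 = 5 and u'(0) = 3*C2 = -3. Solving gives C1 = 5, C2 = -1.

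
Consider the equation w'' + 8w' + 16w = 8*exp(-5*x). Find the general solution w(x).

Characteristic equation r² + 8r + 16 = 0 has discriminant (8)² - 4·(16) = 0, so r = -4 is a repeated root.
Hence w_h = (C1 + C2*x)*exp(-4*x).
Try w_p = A*exp(-5*x). Substituting into the equation and dividing by exp(-5*x) gives A = 8, so w_p = 8*exp(-5*x).

w = 8*exp(-5*x) + C1*exp(-4*x) + C2*x*exp(-4*x)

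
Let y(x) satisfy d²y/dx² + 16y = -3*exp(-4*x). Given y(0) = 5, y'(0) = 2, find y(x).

Characteristic equation r² + 16 = 0 has discriminant (0)² - 4·(16) = -64 < 0, so r = ± 4i.
Hence y_h = C1*cos(4*x) + C2*sin(4*x).
Try y_p = A*exp(-4*x). Substituting into the equation and dividing by exp(-4*x) gives A = -3/32, so y_p = -3*exp(-4*x)/32.
General solution: y = -3*exp(-4*x)/32 + C1*cos(4*x) + C2*sin(4*x).
Apply the initial conditions: y(0) = -3/32 + C1 = 5 and y'(0) = 3/8 + 4*C2 = 2. Solving gives C1 = 163/32, C2 = 13/32.

y = -3*exp(-4*x)/32 + 13*sin(4*x)/32 + 163*cos(4*x)/32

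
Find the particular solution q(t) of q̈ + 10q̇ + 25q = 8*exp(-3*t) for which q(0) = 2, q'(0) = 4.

q = 2*exp(-3*t) + 10*t*exp(-5*t)

Characteristic equation r² + 10r + 25 = 0 has discriminant (10)² - 4·(25) = 0, so r = -5 is a repeated root.
Hence q_h = (C1 + C2*t)*exp(-5*t).
Try q_p = A*exp(-3*t). Substituting into the equation and dividing by exp(-3*t) gives A = 2, so q_p = 2*exp(-3*t).
General solution: q = 2*exp(-3*t) + C1*exp(-5*t) + C2*t*exp(-5*t).
Apply the initial conditions: q(0) = 2 + C1 = 2 and q'(0) = -6 + C2 - 5*C1 = 4. Solving gives C1 = 0, C2 = 10.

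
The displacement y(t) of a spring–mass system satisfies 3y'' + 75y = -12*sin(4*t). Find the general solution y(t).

Divide through by 3: y'' + 25y = -4*sin(4*t).
Characteristic equation r² + 25 = 0 has discriminant (0)² - 4·(25) = -100 < 0, so r = ± 5i.
Hence y_h = C1*cos(5*t) + C2*sin(5*t).
Try y_p = A*cos(4*t) + B*sin(4*t). Substituting and equating the coefficients of cos(4t) and sin(4t) gives A = 0, B = -4/9, so y_p = -4*sin(4*t)/9.

y = -4*sin(4*t)/9 + C1*cos(5*t) + C2*sin(5*t)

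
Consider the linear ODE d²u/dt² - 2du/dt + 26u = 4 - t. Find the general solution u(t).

u = 51/338 - t/26 + C1*cos(5*t)*exp(t) + C2*exp(t)*sin(5*t)

Characteristic equation r² - 2r + 26 = 0 has discriminant (-2)² - 4·(26) = -100 < 0, so r = 1 ± 5i.
Hence u_h = C1*cos(5*t)*exp(t) + C2*exp(t)*sin(5*t).
For the particular solution try u_p = A0 + A1*t. Substituting and matching coefficients of each power of t gives A0 = 51/338, A1 = -1/26, so u_p = 51/338 - t/26.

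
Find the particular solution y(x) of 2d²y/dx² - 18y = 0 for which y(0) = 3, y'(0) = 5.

Divide through by 2: y'' - 9y = 0.
Characteristic equation r² - 9 = 0 factors as (r + 3)(r - 3) = 0, so r = -3, 3.
Hence y_h = C1*exp(-3*x) + C2*exp(3*x).
Apply the initial conditions: y(0) = C1 + C2 = 3 and y'(0) = -3*C1 + 3*C2 = 5. Solving gives C1 = 2/3, C2 = 7/3.

y = 2*exp(-3*x)/3 + 7*exp(3*x)/3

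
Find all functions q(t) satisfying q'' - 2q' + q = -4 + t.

Characteristic equation r² - 2r + 1 = 0 has discriminant (-2)² - 4·(1) = 0, so r = 1 is a repeated root.
Hence q_h = (C1 + C2*t)*exp(t).
For the particular solution try q_p = A0 + A1*t. Substituting and matching coefficients of each power of t gives A0 = -2, A1 = 1, so q_p = -2 + t.

q = -2 + t + C1*exp(t) + C2*t*exp(t)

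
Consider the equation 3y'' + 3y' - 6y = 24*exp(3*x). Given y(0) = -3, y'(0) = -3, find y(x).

Divide through by 3: y'' + y' - 2y = 8*exp(3*x).
Characteristic equation r² + r - 2 = 0 factors as (r - 1)(r + 2) = 0, so r = 1, -2.
Hence y_h = C1*exp(x) + C2*exp(-2*x).
Try y_p = A*exp(3*x). Substituting into the equation and dividing by exp(3*x) gives A = 4/5, so y_p = 4*exp(3*x)/5.
General solution: y = 4*exp(3*x)/5 + C1*exp(x) + C2*exp(-2*x).
Apply the initial conditions: y(0) = 4/5 + C1 + C2 = -3 and y'(0) = 12/5 + C1 - 2*C2 = -3. Solving gives C1 = -13/3, C2 = 8/15.

y = -13*exp(x)/3 + 4*exp(3*x)/5 + 8*exp(-2*x)/15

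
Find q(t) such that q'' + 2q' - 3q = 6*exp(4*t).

q = 2*exp(4*t)/7 + C1*exp(-3*t) + C2*exp(t)

Characteristic equation r² + 2r - 3 = 0 factors as (r + 3)(r - 1) = 0, so r = -3, 1.
Hence q_h = C1*exp(-3*t) + C2*exp(t).
Try q_p = A*exp(4*t). Substituting into the equation and dividing by exp(4*t) gives A = 2/7, so q_p = 2*exp(4*t)/7.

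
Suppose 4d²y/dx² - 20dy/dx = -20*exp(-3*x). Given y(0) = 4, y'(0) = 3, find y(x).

y = 56/15 - 5*exp(-3*x)/24 + 19*exp(5*x)/40

Divide through by 4: y'' - 5y' = -5*exp(-3*x).
Characteristic equation r² - 5r = 0 factors as (r - 5)r = 0, so r = 5, 0.
Hence y_h = C1*exp(5*x) + C2.
Try y_p = A*exp(-3*x). Substituting into the equation and dividing by exp(-3*x) gives A = -5/24, so y_p = -5*exp(-3*x)/24.
General solution: y = C2 - 5*exp(-3*x)/24 + C1*exp(5*x).
Apply the initial conditions: y(0) = -5/24 + C1 + C2 = 4 and y'(0) = 5/8 + 5*C1 = 3. Solving gives C1 = 19/40, C2 = 56/15.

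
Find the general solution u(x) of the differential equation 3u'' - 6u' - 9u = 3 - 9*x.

u = -1 + x + C1*exp(3*x) + C2*exp(-x)

Divide through by 3: u'' - 2u' - 3u = 1 - 3*x.
Characteristic equation r² - 2r - 3 = 0 factors as (r - 3)(r + 1) = 0, so r = 3, -1.
Hence u_h = C1*exp(3*x) + C2*exp(-x).
For the particular solution try u_p = A0 + A1*x. Substituting and matching coefficients of each power of x gives A0 = -1, A1 = 1, so u_p = -1 + x.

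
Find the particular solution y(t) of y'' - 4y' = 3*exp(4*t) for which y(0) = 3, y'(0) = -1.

Characteristic equation r² - 4r = 0 factors as (r - 4)r = 0, so r = 4, 0.
Hence y_h = C1*exp(4*t) + C2.
Since exp(4*t) solves the homogeneous equation (r = 4 is a root of multiplicity 1), multiply the trial by t. Try y_p = A*t*exp(4*t). Substituting into the equation and dividing by exp(4*t) gives A = 3/4, so y_p = 3*t*exp(4*t)/4.
General solution: y = C2 + C1*exp(4*t) + 3*t*exp(4*t)/4.
Apply the initial conditions: y(0) = C1 + C2 = 3 and y'(0) = 3/4 + 4*C1 = -1. Solving gives C1 = -7/16, C2 = 55/16.

y = 55/16 - 7*exp(4*t)/16 + 3*t*exp(4*t)/4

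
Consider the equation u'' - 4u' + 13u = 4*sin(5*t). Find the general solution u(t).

u = -3*sin(5*t)/34 + 5*cos(5*t)/34 + C1*cos(3*t)*exp(2*t) + C2*exp(2*t)*sin(3*t)

Characteristic equation r² - 4r + 13 = 0 has discriminant (-4)² - 4·(13) = -36 < 0, so r = 2 ± 3i.
Hence u_h = C1*cos(3*t)*exp(2*t) + C2*exp(2*t)*sin(3*t).
Try u_p = A*cos(5*t) + B*sin(5*t). Substituting and equating the coefficients of cos(5t) and sin(5t) gives A = 5/34, B = -3/34, so u_p = -3*sin(5*t)/34 + 5*cos(5*t)/34.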